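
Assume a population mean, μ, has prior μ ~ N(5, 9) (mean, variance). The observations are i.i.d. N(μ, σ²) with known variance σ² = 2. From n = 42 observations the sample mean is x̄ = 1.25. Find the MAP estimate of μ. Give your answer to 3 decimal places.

n = 42, x̄ = 1.25.
For a Normal prior and Normal likelihood with known variance, the posterior is Normal; its mode equals its mean, the precision-weighted average.
Prior precision 1/σ₀² = 1/9; data precision n/σ² = 42/2 = 21.
μ̂ = ((1/9)·5 + 21·1.25) / (1/9 + 21) = (965/36)/(190/9) = 193/152 ≈ 1.270.

μ̂_MAP = 1.270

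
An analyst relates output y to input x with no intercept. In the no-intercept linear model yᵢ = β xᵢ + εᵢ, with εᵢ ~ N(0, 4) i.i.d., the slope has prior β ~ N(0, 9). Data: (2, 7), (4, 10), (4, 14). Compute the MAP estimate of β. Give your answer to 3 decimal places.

log p(β | y) = −Σ(yᵢ − βxᵢ)²/(2·4) − β²/(2·9) + const.
Setting the derivative to zero: Σxᵢ(yᵢ − βxᵢ)/4 − β/9 = 0, so β = Σxᵢyᵢ / (Σxᵢ² + σ²/τ²).
Σxᵢyᵢ = 2·7 + 4·10 + 4·14 = 110; Σxᵢ² = 36; σ²/τ² = 4/9.
β̂_MAP = 110 / (36 + 4/9) = 110/(328/9) = 495/164 ≈ 3.018.

β̂_MAP = 3.018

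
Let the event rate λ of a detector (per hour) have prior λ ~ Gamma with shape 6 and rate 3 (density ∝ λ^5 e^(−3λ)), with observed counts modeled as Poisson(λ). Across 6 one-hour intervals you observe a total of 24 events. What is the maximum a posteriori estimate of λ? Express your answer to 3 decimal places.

Σxᵢ = 24, n = 6.
Posterior ∝ λ^5e^(−3λ) · λ^24e^(−6λ) = λ^29e^(−9λ), i.e. Gamma(shape=30, rate=9).
The mode of a Gamma(a, b) with a ≥ 1 (shape–rate) is (a−1)/b = 29/9 ≈ 3.222.

λ̂_MAP = 3.222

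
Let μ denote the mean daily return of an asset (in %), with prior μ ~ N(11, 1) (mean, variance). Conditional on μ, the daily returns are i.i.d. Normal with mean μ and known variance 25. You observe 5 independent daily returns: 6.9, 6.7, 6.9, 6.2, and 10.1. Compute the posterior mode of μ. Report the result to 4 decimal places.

n = 5; x̄ = (6.9 + 6.7 + 6.9 + 6.2 + 10.1)/5 = 36.8/5 = 7.36.
For a Normal prior and Normal likelihood with known variance, the posterior is Normal; its mode equals its mean, the precision-weighted average.
Prior precision 1/σ₀² = 1/1 = 1; data precision n/σ² = 5/25 = 0.2.
μ̂ = (1·11 + 0.2·7.36) / (1 + 0.2) = 12.472/1.2 = 1559/150 ≈ 10.3933.

μ̂_MAP = 10.3933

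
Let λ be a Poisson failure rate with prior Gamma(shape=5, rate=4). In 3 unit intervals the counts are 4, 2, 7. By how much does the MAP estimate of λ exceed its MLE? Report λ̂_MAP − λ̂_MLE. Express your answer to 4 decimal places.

Σxᵢ = 13. Posterior is Gamma(18, 7); MAP = (18−1)/7 = 17/7 ≈ 2.42857.
MLE = x̄ = 13/3 ≈ 4.33333.
Difference = 17/7 − 13/3 = -40/21 ≈ -1.9048.

MAP − MLE = -1.9048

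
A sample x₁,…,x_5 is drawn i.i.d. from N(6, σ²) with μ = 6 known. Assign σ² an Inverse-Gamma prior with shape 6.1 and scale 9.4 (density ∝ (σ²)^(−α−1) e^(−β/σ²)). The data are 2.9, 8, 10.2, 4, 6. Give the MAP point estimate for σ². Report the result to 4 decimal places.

Sum of squared deviations about the known mean: SS = (2.9−6)² + (8−6)² + (10.2−6)² + (4−6)² + (6−6)² = 35.25.
The Normal likelihood contributes (σ²)^(−n/2) exp(−SS/(2σ²)), so the posterior is Inverse-Gamma(α + n/2, β + SS/2) = Inverse-Gamma(8.6, 27.025).
The mode of Inverse-Gamma(a, b) is b/(a+1) = 27.025/9.6 ≈ 2.8151.

σ̂²_MAP = 2.8151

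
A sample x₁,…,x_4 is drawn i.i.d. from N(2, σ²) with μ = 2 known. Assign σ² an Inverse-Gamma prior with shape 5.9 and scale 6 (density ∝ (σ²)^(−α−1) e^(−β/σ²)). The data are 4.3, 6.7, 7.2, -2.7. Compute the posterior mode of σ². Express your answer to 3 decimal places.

σ̂²_MAP = 4.972

Sum of squared deviations about the known mean: SS = (4.3−2)² + (6.7−2)² + (7.2−2)² + (-2.7−2)² = 76.51.
The Normal likelihood contributes (σ²)^(−n/2) exp(−SS/(2σ²)), so the posterior is Inverse-Gamma(α + n/2, β + SS/2) = Inverse-Gamma(7.9, 44.255).
The mode of Inverse-Gamma(a, b) is b/(a+1) = 44.255/8.9 ≈ 4.972.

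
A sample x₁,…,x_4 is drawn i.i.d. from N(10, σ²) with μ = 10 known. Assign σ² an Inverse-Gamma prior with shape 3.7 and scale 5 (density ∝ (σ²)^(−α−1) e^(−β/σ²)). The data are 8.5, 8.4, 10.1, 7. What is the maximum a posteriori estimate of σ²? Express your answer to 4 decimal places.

σ̂²_MAP = 1.7776

Sum of squared deviations about the known mean: SS = (8.5−10)² + (8.4−10)² + (10.1−10)² + (7−10)² = 13.82.
The Normal likelihood contributes (σ²)^(−n/2) exp(−SS/(2σ²)), so the posterior is Inverse-Gamma(α + n/2, β + SS/2) = Inverse-Gamma(5.7, 11.91).
The mode of Inverse-Gamma(a, b) is b/(a+1) = 11.91/6.7 ≈ 1.7776.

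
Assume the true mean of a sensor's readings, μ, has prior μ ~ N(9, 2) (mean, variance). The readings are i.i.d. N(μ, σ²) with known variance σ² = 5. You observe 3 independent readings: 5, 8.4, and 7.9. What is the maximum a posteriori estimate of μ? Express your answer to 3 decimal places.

μ̂_MAP = 7.964

n = 3; x̄ = (5 + 8.4 + 7.9)/3 = 21.3/3 = 7.1.
For a Normal prior and Normal likelihood with known variance, the posterior is Normal; its mode equals its mean, the precision-weighted average.
Prior precision 1/σ₀² = 1/2 = 0.5; data precision n/σ² = 3/5 = 0.6.
μ̂ = (0.5·9 + 0.6·7.1) / (0.5 + 0.6) = 8.76/1.1 = 438/55 ≈ 7.964.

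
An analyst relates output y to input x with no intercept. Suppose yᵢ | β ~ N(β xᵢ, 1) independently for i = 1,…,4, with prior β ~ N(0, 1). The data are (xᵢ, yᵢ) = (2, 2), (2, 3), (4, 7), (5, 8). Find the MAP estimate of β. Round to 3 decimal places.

log p(β | y) = −Σ(yᵢ − βxᵢ)²/(2·1) − β²/(2·1) + const.
Setting the derivative to zero: Σxᵢ(yᵢ − βxᵢ)/1 − β/1 = 0, so β = Σxᵢyᵢ / (Σxᵢ² + σ²/τ²).
Σxᵢyᵢ = 2·2 + 2·3 + 4·7 + 5·8 = 78; Σxᵢ² = 49; σ²/τ² = 1.
β̂_MAP = 78 / (49 + 1) = 78/50 ≈ 1.560.

β̂_MAP = 1.560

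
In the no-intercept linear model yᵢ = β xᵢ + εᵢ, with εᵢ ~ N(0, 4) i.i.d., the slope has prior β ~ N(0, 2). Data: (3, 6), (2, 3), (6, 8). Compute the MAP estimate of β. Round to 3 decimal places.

log p(β | y) = −Σ(yᵢ − βxᵢ)²/(2·4) − β²/(2·2) + const.
Setting the derivative to zero: Σxᵢ(yᵢ − βxᵢ)/4 − β/2 = 0, so β = Σxᵢyᵢ / (Σxᵢ² + σ²/τ²).
Σxᵢyᵢ = 3·6 + 2·3 + 6·8 = 72; Σxᵢ² = 49; σ²/τ² = 2.
β̂_MAP = 72 / (49 + 2) = 72/51 ≈ 1.412.

β̂_MAP = 1.412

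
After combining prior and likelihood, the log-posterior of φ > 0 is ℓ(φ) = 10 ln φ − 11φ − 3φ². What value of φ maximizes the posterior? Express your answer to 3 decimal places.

ℓ'(φ) = 10/φ − 11 − 6φ. Setting this to zero and multiplying by φ: 6φ² + 11φ − 10 = 0.
φ = (−11 + √(11² + 4·6·10)) / (2·6) = (−11 + √361) / 12 = (−11 + 19)/12 = 2/3.
ℓ''(φ) = −10/φ² − 6 < 0, confirming a maximum.

φ̂_MAP = 0.667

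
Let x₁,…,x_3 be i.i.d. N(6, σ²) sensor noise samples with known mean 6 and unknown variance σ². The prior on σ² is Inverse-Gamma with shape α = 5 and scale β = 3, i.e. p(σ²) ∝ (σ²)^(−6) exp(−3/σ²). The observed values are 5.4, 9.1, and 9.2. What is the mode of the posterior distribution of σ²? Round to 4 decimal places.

σ̂²_MAP = 1.7473

Sum of squared deviations about the known mean: SS = (5.4−6)² + (9.1−6)² + (9.2−6)² = 20.21.
The Normal likelihood contributes (σ²)^(−n/2) exp(−SS/(2σ²)), so the posterior is Inverse-Gamma(α + n/2, β + SS/2) = Inverse-Gamma(6.5, 13.105).
The mode of Inverse-Gamma(a, b) is b/(a+1) = 13.105/7.5 ≈ 1.7473.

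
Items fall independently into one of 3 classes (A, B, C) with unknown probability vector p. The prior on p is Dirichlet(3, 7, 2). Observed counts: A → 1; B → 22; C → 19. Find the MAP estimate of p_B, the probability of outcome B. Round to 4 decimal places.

MAP estimate of p_B = 0.5490

The posterior is Dirichlet(αᵢ + nᵢ) = Dirichlet(4, 29, 21).
For a Dirichlet(a₁,…,a_K) with all aᵢ > 1, the mode has j-th component (aⱼ − 1)/(Σaᵢ − K).
Here Σaᵢ = 54 and K = 3, so p_B = (29 − 1)/(54 − 3) = 28/51 ≈ 0.5490.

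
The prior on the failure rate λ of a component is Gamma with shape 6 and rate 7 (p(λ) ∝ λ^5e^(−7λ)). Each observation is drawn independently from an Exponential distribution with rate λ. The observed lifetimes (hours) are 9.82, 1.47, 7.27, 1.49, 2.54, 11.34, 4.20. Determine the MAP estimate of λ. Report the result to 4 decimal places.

λ̂_MAP = 0.2659

The Exponential(rate=λ) likelihood is ∝ λ^n e^(−λΣtᵢ). Here n = 7 and Σtᵢ = 9.82 + 1.47 + 7.27 + 1.49 + 2.54 + 11.34 + 4.20 = 38.13.
Posterior ∝ λ^5e^(−7λ) · λ^7e^(−38.13λ) = λ^12e^(−45.13λ), i.e. Gamma(13, 45.13).
Mode = (a−1)/b = 12/45.13 ≈ 0.2659.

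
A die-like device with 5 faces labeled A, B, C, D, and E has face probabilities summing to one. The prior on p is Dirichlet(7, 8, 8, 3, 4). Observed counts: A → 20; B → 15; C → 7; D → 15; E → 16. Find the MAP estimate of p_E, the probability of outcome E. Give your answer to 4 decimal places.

The posterior is Dirichlet(αᵢ + nᵢ) = Dirichlet(27, 23, 15, 18, 20).
For a Dirichlet(a₁,…,a_K) with all aᵢ > 1, the mode has j-th component (aⱼ − 1)/(Σaᵢ − K).
Here Σaᵢ = 103 and K = 5, so p_E = (20 − 1)/(103 − 5) = 19/98 ≈ 0.1939.

MAP estimate of p_E = 0.1939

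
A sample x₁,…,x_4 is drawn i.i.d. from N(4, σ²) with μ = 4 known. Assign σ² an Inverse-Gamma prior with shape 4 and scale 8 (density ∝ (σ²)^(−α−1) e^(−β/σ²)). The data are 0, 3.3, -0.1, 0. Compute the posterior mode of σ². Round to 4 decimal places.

Sum of squared deviations about the known mean: SS = (0−4)² + (3.3−4)² + (-0.1−4)² + (0−4)² = 49.3.
The Normal likelihood contributes (σ²)^(−n/2) exp(−SS/(2σ²)), so the posterior is Inverse-Gamma(α + n/2, β + SS/2) = Inverse-Gamma(6, 32.65).
The mode of Inverse-Gamma(a, b) is b/(a+1) = 32.65/7 ≈ 4.6643.

σ̂²_MAP = 4.6643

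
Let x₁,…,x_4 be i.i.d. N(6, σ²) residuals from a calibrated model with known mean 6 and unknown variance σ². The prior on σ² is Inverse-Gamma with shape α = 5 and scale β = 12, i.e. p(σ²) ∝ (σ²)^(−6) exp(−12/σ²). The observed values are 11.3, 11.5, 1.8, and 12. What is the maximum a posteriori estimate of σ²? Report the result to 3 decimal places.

Sum of squared deviations about the known mean: SS = (11.3−6)² + (11.5−6)² + (1.8−6)² + (12−6)² = 111.98.
The Normal likelihood contributes (σ²)^(−n/2) exp(−SS/(2σ²)), so the posterior is Inverse-Gamma(α + n/2, β + SS/2) = Inverse-Gamma(7, 67.99).
The mode of Inverse-Gamma(a, b) is b/(a+1) = 67.99/8 ≈ 8.499.

σ̂²_MAP = 8.499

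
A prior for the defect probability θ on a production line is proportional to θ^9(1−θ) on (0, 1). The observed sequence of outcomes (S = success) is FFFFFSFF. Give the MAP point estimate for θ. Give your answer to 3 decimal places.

θ̂_MAP = 0.556

The prior density ∝ θ^9(1−θ)^1 is the kernel of Beta(10, 2).
Data: 1 success in 8 trials (from the sequence). The binomial likelihood contributes θ(1−θ)^7, so the posterior is Beta(10+1, 2+7) = Beta(11, 9).
For Beta(a, b) with a, b > 1 the mode is (a−1)/(a+b−2) = 10/18 ≈ 0.556.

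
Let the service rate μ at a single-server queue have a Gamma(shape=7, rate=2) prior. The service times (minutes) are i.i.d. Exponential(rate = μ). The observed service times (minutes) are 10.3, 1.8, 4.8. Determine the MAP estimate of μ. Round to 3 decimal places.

The Exponential(rate=μ) likelihood is ∝ μ^n e^(−μΣtᵢ). Here n = 3 and Σtᵢ = 10.3 + 1.8 + 4.8 = 16.9.
Posterior ∝ μ^6e^(−2μ) · μ^3e^(−16.9μ) = μ^9e^(−18.9μ), i.e. Gamma(10, 18.9).
Mode = (a−1)/b = 9/18.9 ≈ 0.476.

μ̂_MAP = 0.476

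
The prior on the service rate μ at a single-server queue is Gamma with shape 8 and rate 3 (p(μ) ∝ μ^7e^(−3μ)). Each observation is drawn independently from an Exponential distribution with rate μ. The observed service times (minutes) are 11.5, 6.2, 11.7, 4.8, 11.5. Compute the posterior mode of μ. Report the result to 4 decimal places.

μ̂_MAP = 0.2464

The Exponential(rate=μ) likelihood is ∝ μ^n e^(−μΣtᵢ). Here n = 5 and Σtᵢ = 11.5 + 6.2 + 11.7 + 4.8 + 11.5 = 45.7.
Posterior ∝ μ^7e^(−3μ) · μ^5e^(−45.7μ) = μ^12e^(−48.7μ), i.e. Gamma(13, 48.7).
Mode = (a−1)/b = 12/48.7 ≈ 0.2464.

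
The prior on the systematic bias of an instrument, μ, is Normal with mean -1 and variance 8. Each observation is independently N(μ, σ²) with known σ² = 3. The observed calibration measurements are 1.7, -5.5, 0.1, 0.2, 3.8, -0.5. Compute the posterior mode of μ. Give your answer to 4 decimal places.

μ̂_MAP = -0.0902

n = 6; x̄ = (1.7 + (-5.5) + 0.1 + 0.2 + 3.8 + (-0.5))/6 = -0.2/6 = -1/30 ≈ -0.0333.
For a Normal prior and Normal likelihood with known variance, the posterior is Normal; its mode equals its mean, the precision-weighted average.
Prior precision 1/σ₀² = 1/8 = 0.125; data precision n/σ² = 6/3 = 2.
μ̂ = (0.125·(-1) + 2·(-1/30)) / (0.125 + 2) = (-23/120)/2.125 = -23/255 ≈ -0.0902.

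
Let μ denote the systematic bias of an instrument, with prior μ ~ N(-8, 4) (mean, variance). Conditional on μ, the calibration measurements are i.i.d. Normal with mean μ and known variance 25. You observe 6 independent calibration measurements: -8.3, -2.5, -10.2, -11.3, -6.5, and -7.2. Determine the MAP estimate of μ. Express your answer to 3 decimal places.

n = 6; x̄ = ((-8.3) + (-2.5) + (-10.2) + (-11.3) + (-6.5) + (-7.2))/6 = -46/6 = -23/3 ≈ -7.6667.
For a Normal prior and Normal likelihood with known variance, the posterior is Normal; its mode equals its mean, the precision-weighted average.
Prior precision 1/σ₀² = 1/4 = 0.25; data precision n/σ² = 6/25 = 0.24.
μ̂ = (0.25·(-8) + 0.24·(-23/3)) / (0.25 + 0.24) = (-3.84)/0.49 = -384/49 ≈ -7.837.

μ̂_MAP = -7.837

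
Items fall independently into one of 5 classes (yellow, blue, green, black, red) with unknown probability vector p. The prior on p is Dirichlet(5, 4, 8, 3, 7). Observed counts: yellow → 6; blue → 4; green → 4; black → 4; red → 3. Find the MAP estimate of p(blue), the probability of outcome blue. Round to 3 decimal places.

The posterior is Dirichlet(αᵢ + nᵢ) = Dirichlet(11, 8, 12, 7, 10).
For a Dirichlet(a₁,…,a_K) with all aᵢ > 1, the mode has j-th component (aⱼ − 1)/(Σaᵢ − K).
Here Σaᵢ = 48 and K = 5, so p(blue) = (8 − 1)/(48 − 5) = 7/43 ≈ 0.163.

MAP estimate of p(blue) = 0.163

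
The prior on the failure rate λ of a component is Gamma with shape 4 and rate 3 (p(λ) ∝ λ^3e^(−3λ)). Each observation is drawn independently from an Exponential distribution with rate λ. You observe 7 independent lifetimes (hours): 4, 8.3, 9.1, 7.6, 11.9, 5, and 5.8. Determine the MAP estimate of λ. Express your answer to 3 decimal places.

The Exponential(rate=λ) likelihood is ∝ λ^n e^(−λΣtᵢ). Here n = 7 and Σtᵢ = 4 + 8.3 + 9.1 + 7.6 + 11.9 + 5 + 5.8 = 51.7.
Posterior ∝ λ^3e^(−3λ) · λ^7e^(−51.7λ) = λ^10e^(−54.7λ), i.e. Gamma(11, 54.7).
Mode = (a−1)/b = 10/54.7 ≈ 0.183.

λ̂_MAP = 0.183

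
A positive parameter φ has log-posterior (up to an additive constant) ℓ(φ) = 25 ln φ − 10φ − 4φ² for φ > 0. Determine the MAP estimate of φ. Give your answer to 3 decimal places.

ℓ'(φ) = 25/φ − 10 − 8φ. Setting this to zero and multiplying by φ: 8φ² + 10φ − 25 = 0.
φ = (−10 + √(10² + 4·8·25)) / (2·8) = (−10 + √900) / 16 = (−10 + 30)/16 = 5/4.
ℓ''(φ) = −25/φ² − 8 < 0, confirming a maximum.

φ̂_MAP = 1.250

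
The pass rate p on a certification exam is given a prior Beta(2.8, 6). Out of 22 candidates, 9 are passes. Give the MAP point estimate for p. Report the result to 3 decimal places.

p̂_MAP = 0.375

Prior: Beta(2.8, 6).
Data: 9 successes in 22 trials. The binomial likelihood contributes p^9(1−p)^13, so the posterior is Beta(2.8+9, 6+13) = Beta(11.8, 19).
For Beta(a, b) with a, b > 1 the mode is (a−1)/(a+b−2) = 10.8/28.8 ≈ 0.375.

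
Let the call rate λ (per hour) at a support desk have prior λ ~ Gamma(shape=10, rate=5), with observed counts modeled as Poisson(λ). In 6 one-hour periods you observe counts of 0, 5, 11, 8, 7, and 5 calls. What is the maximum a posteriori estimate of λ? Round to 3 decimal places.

Σxᵢ = 0+5+11+8+7+5 = 36, with n = 6.
Posterior ∝ λ^9e^(−5λ) · λ^36e^(−6λ) = λ^45e^(−11λ), i.e. Gamma(shape=46, rate=11).
The mode of a Gamma(a, b) with a ≥ 1 (shape–rate) is (a−1)/b = 45/11 ≈ 4.091.

λ̂_MAP = 4.091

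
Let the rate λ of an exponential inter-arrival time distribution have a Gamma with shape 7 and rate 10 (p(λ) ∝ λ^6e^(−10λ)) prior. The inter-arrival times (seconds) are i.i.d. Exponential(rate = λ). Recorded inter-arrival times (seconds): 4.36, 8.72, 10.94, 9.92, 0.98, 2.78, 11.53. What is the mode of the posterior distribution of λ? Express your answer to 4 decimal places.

λ̂_MAP = 0.2195

The Exponential(rate=λ) likelihood is ∝ λ^n e^(−λΣtᵢ). Here n = 7 and Σtᵢ = 4.36 + 8.72 + 10.94 + 9.92 + 0.98 + 2.78 + 11.53 = 49.23.
Posterior ∝ λ^6e^(−10λ) · λ^7e^(−49.23λ) = λ^13e^(−59.23λ), i.e. Gamma(14, 59.23).
Mode = (a−1)/b = 13/59.23 ≈ 0.2195.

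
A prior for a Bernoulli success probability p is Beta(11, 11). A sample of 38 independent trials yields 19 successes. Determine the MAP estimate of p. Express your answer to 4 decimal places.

p̂_MAP = 0.5000

Prior: Beta(11, 11).
Data: 19 successes in 38 trials. The binomial likelihood contributes p^19(1−p)^19, so the posterior is Beta(11+19, 11+19) = Beta(30, 30).
For Beta(a, b) with a, b > 1 the mode is (a−1)/(a+b−2) = 29/58 ≈ 0.5000.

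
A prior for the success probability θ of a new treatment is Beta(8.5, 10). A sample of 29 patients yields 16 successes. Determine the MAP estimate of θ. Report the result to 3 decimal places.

θ̂_MAP = 0.516

Prior: Beta(8.5, 10).
Data: 16 successes in 29 trials. The binomial likelihood contributes θ^16(1−θ)^13, so the posterior is Beta(8.5+16, 10+13) = Beta(24.5, 23).
For Beta(a, b) with a, b > 1 the mode is (a−1)/(a+b−2) = 23.5/45.5 ≈ 0.516.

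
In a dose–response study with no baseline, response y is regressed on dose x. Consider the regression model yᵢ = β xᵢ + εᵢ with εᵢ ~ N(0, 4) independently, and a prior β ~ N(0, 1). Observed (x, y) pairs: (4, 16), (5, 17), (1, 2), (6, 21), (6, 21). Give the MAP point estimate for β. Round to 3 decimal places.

log p(β | y) = −Σ(yᵢ − βxᵢ)²/(2·4) − β²/(2·1) + const.
Setting the derivative to zero: Σxᵢ(yᵢ − βxᵢ)/4 − β/1 = 0, so β = Σxᵢyᵢ / (Σxᵢ² + σ²/τ²).
Σxᵢyᵢ = 4·16 + 5·17 + 1·2 + 6·21 + 6·21 = 403; Σxᵢ² = 114; σ²/τ² = 4.
β̂_MAP = 403 / (114 + 4) = 403/118 ≈ 3.415.

β̂_MAP = 3.415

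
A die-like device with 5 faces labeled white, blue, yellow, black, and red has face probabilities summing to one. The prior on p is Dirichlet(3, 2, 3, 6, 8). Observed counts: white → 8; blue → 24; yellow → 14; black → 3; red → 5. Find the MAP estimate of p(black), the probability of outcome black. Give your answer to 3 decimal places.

MAP estimate of p(black) = 0.113

The posterior is Dirichlet(αᵢ + nᵢ) = Dirichlet(11, 26, 17, 9, 13).
For a Dirichlet(a₁,…,a_K) with all aᵢ > 1, the mode has j-th component (aⱼ − 1)/(Σaᵢ − K).
Here Σaᵢ = 76 and K = 5, so p(black) = (9 − 1)/(76 − 5) = 8/71 ≈ 0.113.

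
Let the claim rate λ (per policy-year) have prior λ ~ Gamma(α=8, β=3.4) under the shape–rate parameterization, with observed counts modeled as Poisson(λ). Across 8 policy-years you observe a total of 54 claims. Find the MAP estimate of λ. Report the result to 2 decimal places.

λ̂_MAP = 5.35

Σxᵢ = 54, n = 8.
Posterior ∝ λ^7e^(−3.4λ) · λ^54e^(−8λ) = λ^61e^(−11.4λ), i.e. Gamma(shape=62, rate=11.4).
The mode of a Gamma(a, b) with a ≥ 1 (shape–rate) is (a−1)/b = 61/11.4 ≈ 5.35.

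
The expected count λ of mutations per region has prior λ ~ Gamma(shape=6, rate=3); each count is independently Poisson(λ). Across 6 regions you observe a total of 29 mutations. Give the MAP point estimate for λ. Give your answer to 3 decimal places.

λ̂_MAP = 3.778

Σxᵢ = 29, n = 6.
Posterior ∝ λ^5e^(−3λ) · λ^29e^(−6λ) = λ^34e^(−9λ), i.e. Gamma(shape=35, rate=9).
The mode of a Gamma(a, b) with a ≥ 1 (shape–rate) is (a−1)/b = 34/9 ≈ 3.778.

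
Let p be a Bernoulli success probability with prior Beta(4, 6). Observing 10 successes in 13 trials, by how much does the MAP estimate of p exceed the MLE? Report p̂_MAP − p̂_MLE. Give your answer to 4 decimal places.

MAP − MLE = -0.1502

Posterior is Beta(14, 9); MAP = (14−1)/(23−2) = 13/21 ≈ 0.61905.
MLE ignores the prior: p̂_MLE = k/n = 10/13 ≈ 0.76923.
Difference = 13/21 − 10/13 = -41/273 ≈ -0.1502.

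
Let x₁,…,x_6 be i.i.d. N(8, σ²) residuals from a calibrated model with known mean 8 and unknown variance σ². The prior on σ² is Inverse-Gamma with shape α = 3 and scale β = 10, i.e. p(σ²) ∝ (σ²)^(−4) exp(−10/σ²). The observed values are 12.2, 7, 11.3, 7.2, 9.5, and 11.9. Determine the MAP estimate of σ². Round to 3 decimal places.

Sum of squared deviations about the known mean: SS = (12.2−8)² + (7−8)² + (11.3−8)² + (7.2−8)² + (9.5−8)² + (11.9−8)² = 47.63.
The Normal likelihood contributes (σ²)^(−n/2) exp(−SS/(2σ²)), so the posterior is Inverse-Gamma(α + n/2, β + SS/2) = Inverse-Gamma(6, 33.815).
The mode of Inverse-Gamma(a, b) is b/(a+1) = 33.815/7 ≈ 4.831.

σ̂²_MAP = 4.831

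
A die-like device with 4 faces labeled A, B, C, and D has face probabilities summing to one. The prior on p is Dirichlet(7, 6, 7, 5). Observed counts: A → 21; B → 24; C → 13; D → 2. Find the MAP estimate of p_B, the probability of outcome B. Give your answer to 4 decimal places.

MAP estimate of p_B = 0.3580

The posterior is Dirichlet(αᵢ + nᵢ) = Dirichlet(28, 30, 20, 7).
For a Dirichlet(a₁,…,a_K) with all aᵢ > 1, the mode has j-th component (aⱼ − 1)/(Σaᵢ − K).
Here Σaᵢ = 85 and K = 4, so p_B = (30 − 1)/(85 − 4) = 29/81 ≈ 0.3580.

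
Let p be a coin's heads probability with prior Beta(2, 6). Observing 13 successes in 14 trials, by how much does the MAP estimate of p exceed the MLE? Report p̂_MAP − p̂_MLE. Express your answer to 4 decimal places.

MAP − MLE = -0.2286

Posterior is Beta(15, 7); MAP = (15−1)/(22−2) = 14/20 ≈ 0.70000.
MLE ignores the prior: p̂_MLE = k/n = 13/14 ≈ 0.92857.
Difference = 14/20 − 13/14 = -8/35 ≈ -0.2286.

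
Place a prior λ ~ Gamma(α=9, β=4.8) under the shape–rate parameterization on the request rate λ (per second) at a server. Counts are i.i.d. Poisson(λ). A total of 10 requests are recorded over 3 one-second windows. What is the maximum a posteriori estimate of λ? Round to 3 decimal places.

Σxᵢ = 10, n = 3.
Posterior ∝ λ^8e^(−4.8λ) · λ^10e^(−3λ) = λ^18e^(−7.8λ), i.e. Gamma(shape=19, rate=7.8).
The mode of a Gamma(a, b) with a ≥ 1 (shape–rate) is (a−1)/b = 18/7.8 ≈ 2.308.

λ̂_MAP = 2.308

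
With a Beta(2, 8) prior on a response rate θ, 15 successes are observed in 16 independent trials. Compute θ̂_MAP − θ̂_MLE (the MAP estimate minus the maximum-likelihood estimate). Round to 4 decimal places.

MAP − MLE = -0.2708

Posterior is Beta(17, 9); MAP = (17−1)/(26−2) = 16/24 ≈ 0.66667.
MLE ignores the prior: θ̂_MLE = k/n = 15/16 ≈ 0.93750.
Difference = 16/24 − 15/16 = -13/48 ≈ -0.2708.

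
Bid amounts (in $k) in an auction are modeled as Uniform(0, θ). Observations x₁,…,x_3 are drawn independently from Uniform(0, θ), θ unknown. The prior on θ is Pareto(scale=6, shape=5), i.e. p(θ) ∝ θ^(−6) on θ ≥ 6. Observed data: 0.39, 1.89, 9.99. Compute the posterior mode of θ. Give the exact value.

θ̂_MAP = 9.99

The Uniform(0, θ) likelihood is θ^(−n) for θ ≥ max(xᵢ), zero otherwise. Here max(xᵢ) = 9.99.
Posterior ∝ θ^(−6) · θ^(−3) = θ^(−9) on θ ≥ max(6, 9.99) = 9.99.
This density is strictly decreasing in θ, so the posterior mode lies at the lower boundary of the support.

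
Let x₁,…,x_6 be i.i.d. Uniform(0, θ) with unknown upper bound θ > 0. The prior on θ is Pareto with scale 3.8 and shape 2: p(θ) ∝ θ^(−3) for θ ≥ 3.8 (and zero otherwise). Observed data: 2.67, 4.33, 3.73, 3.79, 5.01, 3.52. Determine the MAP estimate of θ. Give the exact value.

θ̂_MAP = 5.01

The Uniform(0, θ) likelihood is θ^(−n) for θ ≥ max(xᵢ), zero otherwise. Here max(xᵢ) = 5.01.
Posterior ∝ θ^(−3) · θ^(−6) = θ^(−9) on θ ≥ max(3.8, 5.01) = 5.01.
This density is strictly decreasing in θ, so the posterior mode lies at the lower boundary of the support.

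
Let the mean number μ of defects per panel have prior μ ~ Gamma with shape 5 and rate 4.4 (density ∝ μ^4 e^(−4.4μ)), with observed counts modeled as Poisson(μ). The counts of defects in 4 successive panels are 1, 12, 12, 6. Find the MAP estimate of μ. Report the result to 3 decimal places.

Σxᵢ = 1+12+12+6 = 31, with n = 4.
Posterior ∝ μ^4e^(−4.4μ) · μ^31e^(−4μ) = μ^35e^(−8.4μ), i.e. Gamma(shape=36, rate=8.4).
The mode of a Gamma(a, b) with a ≥ 1 (shape–rate) is (a−1)/b = 35/8.4 ≈ 4.167.

μ̂_MAP = 4.167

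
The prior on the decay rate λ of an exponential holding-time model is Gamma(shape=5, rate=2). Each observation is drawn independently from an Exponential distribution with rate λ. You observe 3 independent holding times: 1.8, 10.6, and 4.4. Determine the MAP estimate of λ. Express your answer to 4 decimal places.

λ̂_MAP = 0.3723

The Exponential(rate=λ) likelihood is ∝ λ^n e^(−λΣtᵢ). Here n = 3 and Σtᵢ = 1.8 + 10.6 + 4.4 = 16.8.
Posterior ∝ λ^4e^(−2λ) · λ^3e^(−16.8λ) = λ^7e^(−18.8λ), i.e. Gamma(8, 18.8).
Mode = (a−1)/b = 7/18.8 ≈ 0.3723.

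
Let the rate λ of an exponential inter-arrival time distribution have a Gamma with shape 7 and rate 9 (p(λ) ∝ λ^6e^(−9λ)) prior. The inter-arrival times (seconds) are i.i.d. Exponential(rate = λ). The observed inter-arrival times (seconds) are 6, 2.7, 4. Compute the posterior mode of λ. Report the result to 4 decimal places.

λ̂_MAP = 0.4147

The Exponential(rate=λ) likelihood is ∝ λ^n e^(−λΣtᵢ). Here n = 3 and Σtᵢ = 6 + 2.7 + 4 = 12.7.
Posterior ∝ λ^6e^(−9λ) · λ^3e^(−12.7λ) = λ^9e^(−21.7λ), i.e. Gamma(10, 21.7).
Mode = (a−1)/b = 9/21.7 ≈ 0.4147.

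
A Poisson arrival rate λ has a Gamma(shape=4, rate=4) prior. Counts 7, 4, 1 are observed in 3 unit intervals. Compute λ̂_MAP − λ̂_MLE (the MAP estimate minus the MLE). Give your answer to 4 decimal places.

MAP − MLE = -1.8571

Σxᵢ = 12. Posterior is Gamma(16, 7); MAP = (16−1)/7 = 15/7 ≈ 2.14286.
MLE = x̄ = 12/3 ≈ 4.00000.
Difference = 15/7 − 12/3 = -13/7 ≈ -1.8571.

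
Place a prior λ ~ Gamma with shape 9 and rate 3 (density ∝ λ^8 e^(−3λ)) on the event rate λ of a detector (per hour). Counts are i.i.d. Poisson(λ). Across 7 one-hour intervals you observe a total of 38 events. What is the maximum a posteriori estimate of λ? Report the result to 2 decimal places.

λ̂_MAP = 4.60

Σxᵢ = 38, n = 7.
Posterior ∝ λ^8e^(−3λ) · λ^38e^(−7λ) = λ^46e^(−10λ), i.e. Gamma(shape=47, rate=10).
The mode of a Gamma(a, b) with a ≥ 1 (shape–rate) is (a−1)/b = 46/10 ≈ 4.60.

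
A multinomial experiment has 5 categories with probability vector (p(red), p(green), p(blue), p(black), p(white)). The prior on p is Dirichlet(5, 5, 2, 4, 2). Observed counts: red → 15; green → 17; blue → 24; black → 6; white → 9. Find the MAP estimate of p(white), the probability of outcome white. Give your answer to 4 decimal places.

MAP estimate of p(white) = 0.1190

The posterior is Dirichlet(αᵢ + nᵢ) = Dirichlet(20, 22, 26, 10, 11).
For a Dirichlet(a₁,…,a_K) with all aᵢ > 1, the mode has j-th component (aⱼ − 1)/(Σaᵢ − K).
Here Σaᵢ = 89 and K = 5, so p(white) = (11 − 1)/(89 − 5) = 10/84 ≈ 0.1190.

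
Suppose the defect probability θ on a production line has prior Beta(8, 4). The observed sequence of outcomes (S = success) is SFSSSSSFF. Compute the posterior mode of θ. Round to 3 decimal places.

Prior: Beta(8, 4).
Data: 6 successes in 9 trials (from the sequence). The binomial likelihood contributes θ^6(1−θ)^3, so the posterior is Beta(8+6, 4+3) = Beta(14, 7).
For Beta(a, b) with a, b > 1 the mode is (a−1)/(a+b−2) = 13/19 ≈ 0.684.

θ̂_MAP = 0.684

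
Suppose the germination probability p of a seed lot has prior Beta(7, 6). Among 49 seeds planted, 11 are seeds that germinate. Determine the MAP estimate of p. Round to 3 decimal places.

Prior: Beta(7, 6).
Data: 11 successes in 49 trials. The binomial likelihood contributes p^11(1−p)^38, so the posterior is Beta(7+11, 6+38) = Beta(18, 44).
For Beta(a, b) with a, b > 1 the mode is (a−1)/(a+b−2) = 17/60 ≈ 0.283.

p̂_MAP = 0.283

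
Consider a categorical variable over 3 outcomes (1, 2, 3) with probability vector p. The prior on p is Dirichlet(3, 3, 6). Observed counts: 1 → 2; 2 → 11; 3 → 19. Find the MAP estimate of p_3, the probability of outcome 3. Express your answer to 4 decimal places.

MAP estimate: 0.5854

The posterior is Dirichlet(αᵢ + nᵢ) = Dirichlet(5, 14, 25).
For a Dirichlet(a₁,…,a_K) with all aᵢ > 1, the mode has j-th component (aⱼ − 1)/(Σaᵢ − K).
Here Σaᵢ = 44 and K = 3, so p_3 = (25 − 1)/(44 − 3) = 24/41 ≈ 0.5854.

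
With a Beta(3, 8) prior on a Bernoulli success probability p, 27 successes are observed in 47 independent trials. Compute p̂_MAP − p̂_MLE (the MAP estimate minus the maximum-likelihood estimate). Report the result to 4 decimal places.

MAP − MLE = -0.0566

Posterior is Beta(30, 28); MAP = (30−1)/(58−2) = 29/56 ≈ 0.51786.
MLE ignores the prior: p̂_MLE = k/n = 27/47 ≈ 0.57447.
Difference = 29/56 − 27/47 = -149/2632 ≈ -0.0566.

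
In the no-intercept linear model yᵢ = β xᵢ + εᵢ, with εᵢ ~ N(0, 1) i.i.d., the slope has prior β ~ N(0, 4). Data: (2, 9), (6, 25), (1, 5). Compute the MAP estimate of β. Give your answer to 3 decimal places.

log p(β | y) = −Σ(yᵢ − βxᵢ)²/(2·1) − β²/(2·4) + const.
Setting the derivative to zero: Σxᵢ(yᵢ − βxᵢ)/1 − β/4 = 0, so β = Σxᵢyᵢ / (Σxᵢ² + σ²/τ²).
Σxᵢyᵢ = 2·9 + 6·25 + 1·5 = 173; Σxᵢ² = 41; σ²/τ² = 0.25.
β̂_MAP = 173 / (41 + 0.25) = 173/41.25 ≈ 4.194.

β̂_MAP = 4.194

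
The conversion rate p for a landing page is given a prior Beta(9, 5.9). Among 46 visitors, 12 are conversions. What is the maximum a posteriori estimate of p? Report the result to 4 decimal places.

p̂_MAP = 0.3396

Prior: Beta(9, 5.9).
Data: 12 successes in 46 trials. The binomial likelihood contributes p^12(1−p)^34, so the posterior is Beta(9+12, 5.9+34) = Beta(21, 39.9).
For Beta(a, b) with a, b > 1 the mode is (a−1)/(a+b−2) = 20/58.9 ≈ 0.3396.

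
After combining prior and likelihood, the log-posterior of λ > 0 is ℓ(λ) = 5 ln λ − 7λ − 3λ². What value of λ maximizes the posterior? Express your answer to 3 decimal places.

λ̂_MAP = 0.500

ℓ'(λ) = 5/λ − 7 − 6λ. Setting this to zero and multiplying by λ: 6λ² + 7λ − 5 = 0.
λ = (−7 + √(7² + 4·6·5)) / (2·6) = (−7 + √169) / 12 = (−7 + 13)/12 = 1/2.
ℓ''(λ) = −5/λ² − 6 < 0, confirming a maximum.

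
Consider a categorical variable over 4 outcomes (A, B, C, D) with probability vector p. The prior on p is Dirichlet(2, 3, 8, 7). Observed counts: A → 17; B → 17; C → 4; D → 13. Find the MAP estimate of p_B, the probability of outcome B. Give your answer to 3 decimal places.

MAP estimate of p_B = 0.284

The posterior is Dirichlet(αᵢ + nᵢ) = Dirichlet(19, 20, 12, 20).
For a Dirichlet(a₁,…,a_K) with all aᵢ > 1, the mode has j-th component (aⱼ − 1)/(Σaᵢ − K).
Here Σaᵢ = 71 and K = 4, so p_B = (20 − 1)/(71 − 4) = 19/67 ≈ 0.284.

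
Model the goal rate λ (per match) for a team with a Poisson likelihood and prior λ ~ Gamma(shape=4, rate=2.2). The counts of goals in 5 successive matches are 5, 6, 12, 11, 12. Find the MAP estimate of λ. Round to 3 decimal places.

λ̂_MAP = 6.806

Σxᵢ = 5+6+12+11+12 = 46, with n = 5.
Posterior ∝ λ^3e^(−2.2λ) · λ^46e^(−5λ) = λ^49e^(−7.2λ), i.e. Gamma(shape=50, rate=7.2).
The mode of a Gamma(a, b) with a ≥ 1 (shape–rate) is (a−1)/b = 49/7.2 ≈ 6.806.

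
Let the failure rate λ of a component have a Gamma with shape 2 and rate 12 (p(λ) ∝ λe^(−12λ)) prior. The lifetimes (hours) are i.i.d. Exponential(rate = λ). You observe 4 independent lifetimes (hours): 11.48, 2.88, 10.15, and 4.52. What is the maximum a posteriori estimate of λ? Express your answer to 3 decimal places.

The Exponential(rate=λ) likelihood is ∝ λ^n e^(−λΣtᵢ). Here n = 4 and Σtᵢ = 11.48 + 2.88 + 10.15 + 4.52 = 29.03.
Posterior ∝ λe^(−12λ) · λ^4e^(−29.03λ) = λ^5e^(−41.03λ), i.e. Gamma(6, 41.03).
Mode = (a−1)/b = 5/41.03 ≈ 0.122.

λ̂_MAP = 0.122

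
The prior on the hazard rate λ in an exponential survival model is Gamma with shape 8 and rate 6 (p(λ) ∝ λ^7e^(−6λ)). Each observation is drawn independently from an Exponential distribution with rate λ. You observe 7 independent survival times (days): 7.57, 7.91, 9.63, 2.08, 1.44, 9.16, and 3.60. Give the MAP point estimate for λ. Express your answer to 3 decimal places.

λ̂_MAP = 0.295

The Exponential(rate=λ) likelihood is ∝ λ^n e^(−λΣtᵢ). Here n = 7 and Σtᵢ = 7.57 + 7.91 + 9.63 + 2.08 + 1.44 + 9.16 + 3.60 = 41.39.
Posterior ∝ λ^7e^(−6λ) · λ^7e^(−41.39λ) = λ^14e^(−47.39λ), i.e. Gamma(15, 47.39).
Mode = (a−1)/b = 14/47.39 ≈ 0.295.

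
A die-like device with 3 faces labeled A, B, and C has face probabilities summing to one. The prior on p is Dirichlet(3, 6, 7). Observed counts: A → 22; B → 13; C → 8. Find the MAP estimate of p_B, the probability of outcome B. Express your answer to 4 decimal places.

The posterior is Dirichlet(αᵢ + nᵢ) = Dirichlet(25, 19, 15).
For a Dirichlet(a₁,…,a_K) with all aᵢ > 1, the mode has j-th component (aⱼ − 1)/(Σaᵢ − K).
Here Σaᵢ = 59 and K = 3, so p_B = (19 − 1)/(59 − 3) = 18/56 ≈ 0.3214.

MAP estimate of p_B = 0.3214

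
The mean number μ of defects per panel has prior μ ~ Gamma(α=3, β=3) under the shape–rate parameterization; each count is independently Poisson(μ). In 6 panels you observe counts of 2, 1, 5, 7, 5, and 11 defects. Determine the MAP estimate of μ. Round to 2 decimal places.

Σxᵢ = 2+1+5+7+5+11 = 31, with n = 6.
Posterior ∝ μ^2e^(−3μ) · μ^31e^(−6μ) = μ^33e^(−9μ), i.e. Gamma(shape=34, rate=9).
The mode of a Gamma(a, b) with a ≥ 1 (shape–rate) is (a−1)/b = 33/9 ≈ 3.67.

μ̂_MAP = 3.67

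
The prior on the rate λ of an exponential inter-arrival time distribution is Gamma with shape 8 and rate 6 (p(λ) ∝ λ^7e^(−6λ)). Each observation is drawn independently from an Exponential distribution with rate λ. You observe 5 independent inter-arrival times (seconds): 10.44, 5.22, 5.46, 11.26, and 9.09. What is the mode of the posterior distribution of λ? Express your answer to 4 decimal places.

The Exponential(rate=λ) likelihood is ∝ λ^n e^(−λΣtᵢ). Here n = 5 and Σtᵢ = 10.44 + 5.22 + 5.46 + 11.26 + 9.09 = 41.47.
Posterior ∝ λ^7e^(−6λ) · λ^5e^(−41.47λ) = λ^12e^(−47.47λ), i.e. Gamma(13, 47.47).
Mode = (a−1)/b = 12/47.47 ≈ 0.2528.

λ̂_MAP = 0.2528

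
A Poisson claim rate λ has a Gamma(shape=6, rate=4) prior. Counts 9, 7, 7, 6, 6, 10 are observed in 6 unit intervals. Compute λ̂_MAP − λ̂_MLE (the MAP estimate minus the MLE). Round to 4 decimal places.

MAP − MLE = -2.5000

Σxᵢ = 45. Posterior is Gamma(51, 10); MAP = (51−1)/10 = 50/10 ≈ 5.00000.
MLE = x̄ = 45/6 ≈ 7.50000.
Difference = 50/10 − 45/6 = -5/2 ≈ -2.5000.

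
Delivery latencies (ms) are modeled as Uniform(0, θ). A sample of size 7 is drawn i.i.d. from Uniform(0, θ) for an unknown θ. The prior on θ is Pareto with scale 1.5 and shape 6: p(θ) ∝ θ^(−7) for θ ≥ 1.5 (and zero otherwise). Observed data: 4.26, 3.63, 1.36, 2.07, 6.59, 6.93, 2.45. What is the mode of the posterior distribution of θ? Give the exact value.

The Uniform(0, θ) likelihood is θ^(−n) for θ ≥ max(xᵢ), zero otherwise. Here max(xᵢ) = 6.93.
Posterior ∝ θ^(−7) · θ^(−7) = θ^(−14) on θ ≥ max(1.5, 6.93) = 6.93.
This density is strictly decreasing in θ, so the posterior mode lies at the lower boundary of the support.

θ̂_MAP = 6.93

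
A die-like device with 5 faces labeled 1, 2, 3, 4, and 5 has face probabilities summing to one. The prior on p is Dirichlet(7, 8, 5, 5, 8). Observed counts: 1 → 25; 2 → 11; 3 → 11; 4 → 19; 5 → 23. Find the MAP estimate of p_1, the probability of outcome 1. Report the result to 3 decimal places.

MAP estimate: 0.265

The posterior is Dirichlet(αᵢ + nᵢ) = Dirichlet(32, 19, 16, 24, 31).
For a Dirichlet(a₁,…,a_K) with all aᵢ > 1, the mode has j-th component (aⱼ − 1)/(Σaᵢ − K).
Here Σaᵢ = 122 and K = 5, so p_1 = (32 − 1)/(122 − 5) = 31/117 ≈ 0.265.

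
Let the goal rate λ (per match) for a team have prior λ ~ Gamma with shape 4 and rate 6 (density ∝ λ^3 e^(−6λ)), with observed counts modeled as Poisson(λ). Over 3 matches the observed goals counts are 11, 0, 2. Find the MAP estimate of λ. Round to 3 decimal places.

λ̂_MAP = 1.778

Σxᵢ = 11+0+2 = 13, with n = 3.
Posterior ∝ λ^3e^(−6λ) · λ^13e^(−3λ) = λ^16e^(−9λ), i.e. Gamma(shape=17, rate=9).
The mode of a Gamma(a, b) with a ≥ 1 (shape–rate) is (a−1)/b = 16/9 ≈ 1.778.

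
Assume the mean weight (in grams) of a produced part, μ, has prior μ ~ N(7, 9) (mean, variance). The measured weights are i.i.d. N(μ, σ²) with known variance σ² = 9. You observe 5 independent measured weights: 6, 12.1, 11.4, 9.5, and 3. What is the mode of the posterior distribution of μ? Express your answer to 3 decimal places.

n = 5; x̄ = (6 + 12.1 + 11.4 + 9.5 + 3)/5 = 42/5 = 8.4.
For a Normal prior and Normal likelihood with known variance, the posterior is Normal; its mode equals its mean, the precision-weighted average.
Prior precision 1/σ₀² = 1/9; data precision n/σ² = 5/9.
μ̂ = ((1/9)·7 + (5/9)·8.4) / (1/9 + 5/9) = (49/9)/(2/3) = 49/6 ≈ 8.167.

μ̂_MAP = 8.167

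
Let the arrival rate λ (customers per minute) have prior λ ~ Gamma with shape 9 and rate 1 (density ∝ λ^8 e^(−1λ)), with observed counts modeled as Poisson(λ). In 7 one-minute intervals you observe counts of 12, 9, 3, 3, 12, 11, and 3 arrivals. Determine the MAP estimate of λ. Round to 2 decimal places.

λ̂_MAP = 7.63

Σxᵢ = 12+9+3+3+12+11+3 = 53, with n = 7.
Posterior ∝ λ^8e^(−1λ) · λ^53e^(−7λ) = λ^61e^(−8λ), i.e. Gamma(shape=62, rate=8).
The mode of a Gamma(a, b) with a ≥ 1 (shape–rate) is (a−1)/b = 61/8 ≈ 7.63.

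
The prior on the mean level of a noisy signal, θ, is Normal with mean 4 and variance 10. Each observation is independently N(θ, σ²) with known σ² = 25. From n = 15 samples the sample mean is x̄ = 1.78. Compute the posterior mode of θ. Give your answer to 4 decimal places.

θ̂_MAP = 2.0971

n = 15, x̄ = 1.78.
For a Normal prior and Normal likelihood with known variance, the posterior is Normal; its mode equals its mean, the precision-weighted average.
Prior precision 1/σ₀² = 1/10 = 0.1; data precision n/σ² = 15/25 = 0.6.
θ̂ = (0.1·4 + 0.6·1.78) / (0.1 + 0.6) = 1.468/0.7 = 367/175 ≈ 2.0971.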